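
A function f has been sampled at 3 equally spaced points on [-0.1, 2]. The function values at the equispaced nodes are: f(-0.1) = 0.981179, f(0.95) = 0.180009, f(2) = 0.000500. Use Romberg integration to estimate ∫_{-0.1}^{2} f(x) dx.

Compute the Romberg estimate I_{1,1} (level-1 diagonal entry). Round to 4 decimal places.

I_{0,0} (trapezoid, 1 panel, h=2.1000): 1.030763
I_{1,0} (trapezoid, 2 panels, h=1.0500): 0.704391
I_{1,1} = 0.704391 + (0.704391 − 1.030763)/3 = 0.595600

0.5956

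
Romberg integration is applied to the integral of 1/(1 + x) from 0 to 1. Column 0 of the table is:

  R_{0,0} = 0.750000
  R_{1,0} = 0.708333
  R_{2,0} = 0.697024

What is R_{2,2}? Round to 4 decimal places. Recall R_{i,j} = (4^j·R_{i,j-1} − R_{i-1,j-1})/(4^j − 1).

R_{1,1} = (4·0.708333 − 0.750000) / 3 = 0.694444
R_{2,1} = (4·0.697024 − 0.708333) / 3 = 0.693254
R_{2,2} = (16·0.693254 − 0.694444) / 15 = 0.693175

0.6932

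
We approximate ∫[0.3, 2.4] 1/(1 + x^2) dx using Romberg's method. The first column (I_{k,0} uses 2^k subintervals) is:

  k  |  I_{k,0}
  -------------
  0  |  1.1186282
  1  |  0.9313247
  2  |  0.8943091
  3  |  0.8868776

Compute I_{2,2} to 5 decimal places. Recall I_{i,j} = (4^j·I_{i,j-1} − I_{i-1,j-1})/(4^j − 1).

I_{1,1} = (4·0.9313247 − 1.1186282) / 3 = 0.8688902
I_{2,1} = 0.8943091 + (0.8943091 − 0.9313247)/3 = 0.8819706
I_{2,2} = (16·0.8819706 − 0.8688902) / 15 = 0.8828426
(Column j=1 coincides with Simpson's rule on the same nodes.)

0.88284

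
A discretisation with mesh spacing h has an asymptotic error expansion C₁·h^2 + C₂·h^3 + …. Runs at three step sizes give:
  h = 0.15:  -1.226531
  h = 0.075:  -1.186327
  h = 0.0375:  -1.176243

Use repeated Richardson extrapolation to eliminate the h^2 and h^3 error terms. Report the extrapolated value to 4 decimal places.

First eliminate the h^2 term (factor 2^2 = 4):
  B₁ = (4·(-1.186327) − (-1.226531))/3 = -1.172926
  B₂ = (4·(-1.176243) − (-1.186327))/3 = -1.172882
Then eliminate the h^3 term (factor 2^3 = 8):
  (8·(-1.172882) − (-1.172926))/7 = -1.172876

-1.1729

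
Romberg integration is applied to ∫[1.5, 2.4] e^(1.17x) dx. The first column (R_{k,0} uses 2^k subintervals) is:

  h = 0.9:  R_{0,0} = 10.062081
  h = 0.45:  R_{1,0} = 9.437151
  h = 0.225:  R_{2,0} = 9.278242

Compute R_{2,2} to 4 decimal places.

Richardson extrapolation on the trapezoidal column (denominator 4−1=3):
R_{1,1} = (4·9.437151 − 10.062081) / 3 = 9.228841
R_{2,1} = 9.278242 + (9.278242 − 9.437151)/3 = 9.225272
R_{2,2} = 9.225272 + (9.225272 − 9.228841)/15 = 9.225034
(Column j=1 coincides with Simpson's rule on the same nodes.)

9.2250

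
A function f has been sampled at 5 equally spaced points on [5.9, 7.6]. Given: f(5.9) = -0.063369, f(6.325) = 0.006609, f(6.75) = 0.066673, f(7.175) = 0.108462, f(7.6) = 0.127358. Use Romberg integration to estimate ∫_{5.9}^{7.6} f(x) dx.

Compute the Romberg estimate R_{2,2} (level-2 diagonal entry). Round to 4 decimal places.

R_{0,0} (trapezoid, 1 panel, h=1.7000): 0.054391
R_{1,0} (trapezoid, 2 panels, h=0.8500): 0.083867
R_{2,0} (trapezoid, 4 panels, h=0.4250): 0.090839
R_{1,1} = 0.083867 + (0.083867 − 0.054391)/3 = 0.093692
R_{2,1} = 0.090839 + (0.090839 − 0.083867)/3 = 0.093163
R_{2,2} = 0.093163 + (0.093163 − 0.093692)/15 = 0.093128

0.0931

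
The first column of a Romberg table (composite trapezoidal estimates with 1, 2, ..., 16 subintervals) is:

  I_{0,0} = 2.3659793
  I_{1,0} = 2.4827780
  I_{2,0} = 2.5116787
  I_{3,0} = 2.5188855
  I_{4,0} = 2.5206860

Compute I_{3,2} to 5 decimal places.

2.52129

Richardson extrapolation on the trapezoidal column (denominator 4−1=3):
I_{2,1} = (4·2.5116787 − 2.4827780) / 3 = 2.5213123
I_{3,1} = (4·2.5188855 − 2.5116787) / 3 = 2.5212878
I_{3,2} = (16·2.5212878 − 2.5213123) / 15 = 2.5212862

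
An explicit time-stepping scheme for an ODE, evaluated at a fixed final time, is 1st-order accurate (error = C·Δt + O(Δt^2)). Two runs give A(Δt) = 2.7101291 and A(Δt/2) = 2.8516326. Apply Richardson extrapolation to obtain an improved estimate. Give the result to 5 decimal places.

The leading error scales as Δt; refining by a factor of 2 reduces it by 2^1 = 2.
Extrapolated value = (2·A(Δt/2) − A(Δt)) / (2 − 1)
= (2·2.8516326 − 2.7101291) / 1
= 2.9931361 / 1 = 2.9931361

2.99314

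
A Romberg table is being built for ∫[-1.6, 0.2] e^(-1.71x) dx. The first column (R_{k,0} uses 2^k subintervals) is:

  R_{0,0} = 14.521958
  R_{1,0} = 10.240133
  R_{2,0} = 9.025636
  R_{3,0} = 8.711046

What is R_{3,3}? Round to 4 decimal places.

8.6052

Richardson extrapolation on the trapezoidal column (denominator 4−1=3):
R_{1,1} = 10.240133 + (10.240133 − 14.521958)/3 = 8.812858
R_{2,1} = (4·9.025636 − 10.240133) / 3 = 8.620804
R_{3,1} = 8.711046 + (8.711046 − 9.025636)/3 = 8.606183
R_{2,2} = (16·8.620804 − 8.812858) / 15 = 8.608000
R_{3,2} = (16·8.606183 − 8.620804) / 15 = 8.605208
R_{3,3} = 8.605208 + (8.605208 − 8.608000)/63 = 8.605164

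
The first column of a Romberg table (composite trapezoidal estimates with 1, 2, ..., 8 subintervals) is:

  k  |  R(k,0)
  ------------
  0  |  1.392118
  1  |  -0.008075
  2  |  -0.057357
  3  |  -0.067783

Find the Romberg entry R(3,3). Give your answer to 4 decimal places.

Richardson extrapolation on the trapezoidal column (denominator 4−1=3):
R(1,1) = -0.008075 + (-0.008075 − 1.392118)/3 = -0.474806
R(2,1) = -0.057357 + (-0.057357 − (-0.008075))/3 = -0.073784
R(3,1) = (4·(-0.067783) − (-0.057357)) / 3 = -0.071258
R(2,2) = (16·(-0.073784) − (-0.474806)) / 15 = -0.047049
R(3,2) = -0.071258 + (-0.071258 − (-0.073784))/15 = -0.071090
R(3,3) = -0.071090 + (-0.071090 − (-0.047049))/63 = -0.071472

-0.0715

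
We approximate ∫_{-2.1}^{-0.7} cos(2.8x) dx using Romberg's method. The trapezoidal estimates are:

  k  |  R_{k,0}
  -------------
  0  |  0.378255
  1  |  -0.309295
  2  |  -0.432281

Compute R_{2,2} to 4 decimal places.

-0.4689

Richardson extrapolation on the trapezoidal column (denominator 4−1=3):
R_{1,1} = (4·(-0.309295) − 0.378255) / 3 = -0.538478
R_{2,1} = (4·(-0.432281) − (-0.309295)) / 3 = -0.473276
R_{2,2} = (16·(-0.473276) − (-0.538478)) / 15 = -0.468929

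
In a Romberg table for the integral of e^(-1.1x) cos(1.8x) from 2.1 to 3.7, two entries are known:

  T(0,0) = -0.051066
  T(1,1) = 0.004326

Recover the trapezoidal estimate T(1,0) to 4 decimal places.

From T(1,1) = (4·T(1,0) − T(0,0))/3, solve for T(1,0):
4·T(1,0) = 3·0.004326 + (-0.051066) = -0.038088
T(1,0) = -0.009522

-0.0095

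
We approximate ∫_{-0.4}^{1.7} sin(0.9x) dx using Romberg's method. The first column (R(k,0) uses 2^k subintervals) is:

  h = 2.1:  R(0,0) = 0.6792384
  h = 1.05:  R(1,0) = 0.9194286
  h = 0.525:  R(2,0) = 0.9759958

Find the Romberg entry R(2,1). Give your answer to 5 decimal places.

R(2,1) = 0.9759958 + (0.9759958 − 0.9194286)/3 = 0.9948515

0.99485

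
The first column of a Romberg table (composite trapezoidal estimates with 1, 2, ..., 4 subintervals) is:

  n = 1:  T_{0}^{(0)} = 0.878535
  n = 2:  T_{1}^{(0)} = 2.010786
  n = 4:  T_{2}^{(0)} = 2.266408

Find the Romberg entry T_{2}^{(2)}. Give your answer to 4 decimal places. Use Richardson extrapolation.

2.3492

Richardson extrapolation on the trapezoidal column (denominator 4−1=3):
T_{1}^{(1)} = 2.010786 + (2.010786 − 0.878535)/3 = 2.388203
T_{2}^{(1)} = (4·2.266408 − 2.010786) / 3 = 2.351615
T_{2}^{(2)} = 2.351615 + (2.351615 − 2.388203)/15 = 2.349176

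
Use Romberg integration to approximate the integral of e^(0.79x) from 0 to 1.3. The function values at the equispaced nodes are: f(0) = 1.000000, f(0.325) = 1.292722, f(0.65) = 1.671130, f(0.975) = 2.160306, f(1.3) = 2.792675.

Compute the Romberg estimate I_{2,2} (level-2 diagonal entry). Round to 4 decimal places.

2.2692

I_{0,0} (trapezoid, 1 panel, h=1.3000): 2.465239
I_{1,0} (trapezoid, 2 panels, h=0.6500): 2.318854
I_{2,0} (trapezoid, 4 panels, h=0.3250): 2.281661
I_{1,1} = 2.318854 + (2.318854 − 2.465239)/3 = 2.270059
I_{2,1} = 2.281661 + (2.281661 − 2.318854)/3 = 2.269263
I_{2,2} = 2.269263 + (2.269263 − 2.270059)/15 = 2.269210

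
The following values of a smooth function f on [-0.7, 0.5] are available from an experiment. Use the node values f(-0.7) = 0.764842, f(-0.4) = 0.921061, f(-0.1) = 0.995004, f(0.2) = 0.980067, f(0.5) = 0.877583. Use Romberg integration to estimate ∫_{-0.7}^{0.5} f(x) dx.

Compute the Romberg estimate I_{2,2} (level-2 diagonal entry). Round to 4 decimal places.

I_{0,0} (trapezoid, 1 panel, h=1.2000): 0.985455
I_{1,0} (trapezoid, 2 panels, h=0.6000): 1.089730
I_{2,0} (trapezoid, 4 panels, h=0.3000): 1.115203
I_{1,1} = 1.089730 + (1.089730 − 0.985455)/3 = 1.124488
I_{2,1} = 1.115203 + (1.115203 − 1.089730)/3 = 1.123694
I_{2,2} = 1.123694 + (1.123694 − 1.124488)/15 = 1.123641

1.1236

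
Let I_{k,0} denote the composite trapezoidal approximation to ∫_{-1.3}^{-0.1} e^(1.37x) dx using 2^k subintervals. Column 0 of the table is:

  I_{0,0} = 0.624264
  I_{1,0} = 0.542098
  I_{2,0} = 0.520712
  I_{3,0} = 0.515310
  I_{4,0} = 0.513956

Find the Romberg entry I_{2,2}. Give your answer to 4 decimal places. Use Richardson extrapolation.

0.5135

Richardson extrapolation on the trapezoidal column (denominator 4−1=3):
I_{1,1} = 0.542098 + (0.542098 − 0.624264)/3 = 0.514709
I_{2,1} = (4·0.520712 − 0.542098) / 3 = 0.513583
I_{2,2} = (16·0.513583 − 0.514709) / 15 = 0.513508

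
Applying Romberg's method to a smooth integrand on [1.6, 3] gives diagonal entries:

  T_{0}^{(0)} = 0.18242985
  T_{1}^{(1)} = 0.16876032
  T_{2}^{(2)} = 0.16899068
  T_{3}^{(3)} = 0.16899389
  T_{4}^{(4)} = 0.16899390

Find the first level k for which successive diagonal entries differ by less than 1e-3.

k = 2

|T_{1}^{(1)} − T_{0}^{(0)}| = 0.01366953 ≥ 1e-3
|T_{2}^{(2)} − T_{1}^{(1)}| = 0.00023036 < 1e-3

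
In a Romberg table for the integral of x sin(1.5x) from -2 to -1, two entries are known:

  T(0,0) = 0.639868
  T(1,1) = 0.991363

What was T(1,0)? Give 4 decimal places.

From T(1,1) = (4·T(1,0) − T(0,0))/3, solve for T(1,0):
4·T(1,0) = 3·0.991363 + 0.639868 = 3.613957
T(1,0) = 0.903489

0.9035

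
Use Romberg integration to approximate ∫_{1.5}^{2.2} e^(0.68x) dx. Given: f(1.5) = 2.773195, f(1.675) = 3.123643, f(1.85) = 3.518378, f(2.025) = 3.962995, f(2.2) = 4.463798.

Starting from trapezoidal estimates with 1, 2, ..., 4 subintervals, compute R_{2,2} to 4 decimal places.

R_{0,0} (trapezoid, 1 panel, h=0.7000): 2.532948
R_{1,0} (trapezoid, 2 panels, h=0.3500): 2.497906
R_{2,0} (trapezoid, 4 panels, h=0.1750): 2.489115
R_{1,1} = 2.497906 + (2.497906 − 2.532948)/3 = 2.486225
R_{2,1} = 2.489115 + (2.489115 − 2.497906)/3 = 2.486185
R_{2,2} = 2.486185 + (2.486185 − 2.486225)/15 = 2.486182

2.4862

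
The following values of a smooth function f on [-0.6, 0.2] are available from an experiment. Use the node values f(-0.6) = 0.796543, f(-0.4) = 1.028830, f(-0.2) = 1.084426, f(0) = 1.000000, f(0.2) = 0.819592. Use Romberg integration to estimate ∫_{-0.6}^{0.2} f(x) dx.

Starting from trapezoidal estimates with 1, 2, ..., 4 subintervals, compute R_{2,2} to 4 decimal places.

R_{0,0} (trapezoid, 1 panel, h=0.8000): 0.646454
R_{1,0} (trapezoid, 2 panels, h=0.4000): 0.756997
R_{2,0} (trapezoid, 4 panels, h=0.2000): 0.784265
R_{1,1} = 0.756997 + (0.756997 − 0.646454)/3 = 0.793845
R_{2,1} = 0.784265 + (0.784265 − 0.756997)/3 = 0.793354
R_{2,2} = 0.793354 + (0.793354 − 0.793845)/15 = 0.793321

0.7933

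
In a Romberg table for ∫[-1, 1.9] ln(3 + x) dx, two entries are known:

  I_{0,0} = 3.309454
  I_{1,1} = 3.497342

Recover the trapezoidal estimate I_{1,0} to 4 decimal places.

3.4504

From I_{1,1} = (4·I_{1,0} − I_{0,0})/3, solve for I_{1,0}:
4·I_{1,0} = 3·3.497342 + 3.309454 = 13.801480
I_{1,0} = 3.450370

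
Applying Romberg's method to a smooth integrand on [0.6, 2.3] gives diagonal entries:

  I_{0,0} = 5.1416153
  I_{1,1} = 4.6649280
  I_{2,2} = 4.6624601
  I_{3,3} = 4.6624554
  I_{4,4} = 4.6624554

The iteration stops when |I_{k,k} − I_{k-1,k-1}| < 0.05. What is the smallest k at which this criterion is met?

k = 2

|I_{1,1} − I_{0,0}| = 0.4766873 ≥ 0.05
|I_{2,2} − I_{1,1}| = 0.0024679 < 0.05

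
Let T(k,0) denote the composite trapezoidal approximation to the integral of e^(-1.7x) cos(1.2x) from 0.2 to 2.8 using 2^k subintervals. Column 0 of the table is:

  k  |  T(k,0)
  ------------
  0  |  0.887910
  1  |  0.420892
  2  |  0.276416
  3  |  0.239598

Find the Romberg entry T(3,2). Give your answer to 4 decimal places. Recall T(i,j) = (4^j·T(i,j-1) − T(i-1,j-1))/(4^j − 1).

T(2,1) = (4·0.276416 − 0.420892) / 3 = 0.228257
T(3,1) = (4·0.239598 − 0.276416) / 3 = 0.227325
T(3,2) = (16·0.227325 − 0.228257) / 15 = 0.227263

0.2273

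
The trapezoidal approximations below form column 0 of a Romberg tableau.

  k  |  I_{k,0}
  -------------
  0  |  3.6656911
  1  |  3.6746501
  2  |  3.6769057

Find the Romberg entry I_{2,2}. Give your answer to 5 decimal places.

3.67766

Richardson extrapolation on the trapezoidal column (denominator 4−1=3):
I_{1,1} = (4·3.6746501 − 3.6656911) / 3 = 3.6776364
I_{2,1} = 3.6769057 + (3.6769057 − 3.6746501)/3 = 3.6776576
I_{2,2} = (16·3.6776576 − 3.6776364) / 15 = 3.6776590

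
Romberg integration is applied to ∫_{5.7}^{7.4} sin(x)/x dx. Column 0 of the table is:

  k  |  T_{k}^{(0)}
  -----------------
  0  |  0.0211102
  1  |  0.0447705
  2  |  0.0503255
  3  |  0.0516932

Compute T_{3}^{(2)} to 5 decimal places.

0.05215

T_{2}^{(1)} = (4·0.0503255 − 0.0447705) / 3 = 0.0521772
T_{3}^{(1)} = 0.0516932 + (0.0516932 − 0.0503255)/3 = 0.0521491
T_{3}^{(2)} = (16·0.0521491 − 0.0521772) / 15 = 0.0521472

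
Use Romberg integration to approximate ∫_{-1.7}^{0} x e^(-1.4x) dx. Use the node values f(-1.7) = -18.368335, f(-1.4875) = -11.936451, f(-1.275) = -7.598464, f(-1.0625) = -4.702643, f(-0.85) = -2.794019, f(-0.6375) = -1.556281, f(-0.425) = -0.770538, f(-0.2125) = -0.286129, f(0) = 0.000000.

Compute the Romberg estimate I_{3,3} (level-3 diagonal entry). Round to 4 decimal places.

-8.1177

I_{0,0} (trapezoid, 1 panel, h=1.7000): -15.613085
I_{1,0} (trapezoid, 2 panels, h=0.8500): -10.181459
I_{2,0} (trapezoid, 4 panels, h=0.4250): -8.647555
I_{3,0} (trapezoid, 8 panels, h=0.2125): -8.251097
I_{1,1} = -10.181459 + (-10.181459 − (-15.613085))/3 = -8.370917
I_{2,1} = -8.647555 + (-8.647555 − (-10.181459))/3 = -8.136254
I_{3,1} = -8.251097 + (-8.251097 − (-8.647555))/3 = -8.118944
I_{2,2} = -8.136254 + (-8.136254 − (-8.370917))/15 = -8.120610
I_{3,2} = -8.118944 + (-8.118944 − (-8.136254))/15 = -8.117790
I_{3,3} = -8.117790 + (-8.117790 − (-8.120610))/63 = -8.117745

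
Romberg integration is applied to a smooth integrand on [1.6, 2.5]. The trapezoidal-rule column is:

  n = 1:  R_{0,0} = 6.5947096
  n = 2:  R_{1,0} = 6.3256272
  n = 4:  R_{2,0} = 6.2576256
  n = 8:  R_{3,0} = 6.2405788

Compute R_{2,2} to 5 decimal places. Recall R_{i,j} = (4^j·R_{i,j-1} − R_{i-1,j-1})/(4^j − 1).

Richardson extrapolation on the trapezoidal column (denominator 4−1=3):
R_{1,1} = 6.3256272 + (6.3256272 − 6.5947096)/3 = 6.2359331
R_{2,1} = 6.2576256 + (6.2576256 − 6.3256272)/3 = 6.2349584
R_{2,2} = 6.2349584 + (6.2349584 − 6.2359331)/15 = 6.2348934

6.23489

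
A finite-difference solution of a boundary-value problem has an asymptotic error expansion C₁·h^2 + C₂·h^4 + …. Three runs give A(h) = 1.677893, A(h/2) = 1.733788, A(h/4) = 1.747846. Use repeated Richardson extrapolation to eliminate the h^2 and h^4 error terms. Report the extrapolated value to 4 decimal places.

1.7525

First eliminate the h^2 term (factor 2^2 = 4):
  B₁ = (4·1.733788 − 1.677893)/3 = 1.752420
  B₂ = (4·1.747846 − 1.733788)/3 = 1.752532
Then eliminate the h^4 term (factor 2^4 = 16):
  (16·1.752532 − 1.752420)/15 = 1.752539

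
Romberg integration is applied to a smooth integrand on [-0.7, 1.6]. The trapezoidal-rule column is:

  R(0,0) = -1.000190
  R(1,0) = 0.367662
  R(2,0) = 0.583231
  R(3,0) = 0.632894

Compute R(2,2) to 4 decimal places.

0.6439

Richardson extrapolation on the trapezoidal column (denominator 4−1=3):
R(1,1) = 0.367662 + (0.367662 − (-1.000190))/3 = 0.823613
R(2,1) = 0.583231 + (0.583231 − 0.367662)/3 = 0.655087
R(2,2) = 0.655087 + (0.655087 − 0.823613)/15 = 0.643852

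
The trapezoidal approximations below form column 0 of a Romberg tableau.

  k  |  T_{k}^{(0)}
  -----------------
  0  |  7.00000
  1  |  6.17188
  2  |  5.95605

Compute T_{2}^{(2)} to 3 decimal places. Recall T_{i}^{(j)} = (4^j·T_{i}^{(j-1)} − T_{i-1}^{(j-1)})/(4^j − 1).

5.883

Richardson extrapolation on the trapezoidal column (denominator 4−1=3):
T_{1}^{(1)} = (4·6.17188 − 7.00000) / 3 = 5.89584
T_{2}^{(1)} = (4·5.95605 − 6.17188) / 3 = 5.88411
T_{2}^{(2)} = (16·5.88411 − 5.89584) / 15 = 5.88333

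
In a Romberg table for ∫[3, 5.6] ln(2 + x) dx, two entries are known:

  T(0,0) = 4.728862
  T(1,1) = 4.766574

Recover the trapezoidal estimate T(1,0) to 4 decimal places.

4.7571

From T(1,1) = (4·T(1,0) − T(0,0))/3, solve for T(1,0):
4·T(1,0) = 3·4.766574 + 4.728862 = 19.028584
T(1,0) = 4.757146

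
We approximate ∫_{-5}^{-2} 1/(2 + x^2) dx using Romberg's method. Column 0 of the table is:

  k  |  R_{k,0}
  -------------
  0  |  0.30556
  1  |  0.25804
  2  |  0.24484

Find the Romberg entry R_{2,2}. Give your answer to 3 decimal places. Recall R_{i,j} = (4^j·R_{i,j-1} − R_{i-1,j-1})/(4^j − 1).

Richardson extrapolation on the trapezoidal column (denominator 4−1=3):
R_{1,1} = (4·0.25804 − 0.30556) / 3 = 0.24220
R_{2,1} = (4·0.24484 − 0.25804) / 3 = 0.24044
R_{2,2} = 0.24044 + (0.24044 − 0.24220)/15 = 0.24032

0.240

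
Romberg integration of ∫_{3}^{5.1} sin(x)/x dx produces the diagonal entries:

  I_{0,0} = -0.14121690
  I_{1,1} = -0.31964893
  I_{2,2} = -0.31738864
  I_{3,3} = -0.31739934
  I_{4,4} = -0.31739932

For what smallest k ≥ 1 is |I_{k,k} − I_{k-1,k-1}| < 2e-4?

k = 3

|I_{1,1} − I_{0,0}| = 0.17843203 ≥ 2e-4
|I_{2,2} − I_{1,1}| = 0.00226029 ≥ 2e-4
|I_{3,3} − I_{2,2}| = 0.00001070 < 2e-4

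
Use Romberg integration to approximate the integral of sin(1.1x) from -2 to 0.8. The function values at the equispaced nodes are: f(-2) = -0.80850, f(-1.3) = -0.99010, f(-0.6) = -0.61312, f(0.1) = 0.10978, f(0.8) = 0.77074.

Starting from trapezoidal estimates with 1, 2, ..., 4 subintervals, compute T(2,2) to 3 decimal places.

T(0,0) (trapezoid, 1 panel, h=2.8000): -0.05286
T(1,0) (trapezoid, 2 panels, h=1.4000): -0.88480
T(2,0) (trapezoid, 4 panels, h=0.7000): -1.05862
T(1,1) = -0.88480 + (-0.88480 − (-0.05286))/3 = -1.16211
T(2,1) = -1.05862 + (-1.05862 − (-0.88480))/3 = -1.11656
T(2,2) = -1.11656 + (-1.11656 − (-1.16211))/15 = -1.11352

-1.114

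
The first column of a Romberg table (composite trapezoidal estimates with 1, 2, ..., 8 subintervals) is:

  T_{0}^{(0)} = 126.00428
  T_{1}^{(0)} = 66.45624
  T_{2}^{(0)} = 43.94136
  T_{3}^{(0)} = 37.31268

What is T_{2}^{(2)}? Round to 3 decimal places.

T_{1}^{(1)} = (4·66.45624 − 126.00428) / 3 = 46.60689
T_{2}^{(1)} = 43.94136 + (43.94136 − 66.45624)/3 = 36.43640
T_{2}^{(2)} = 36.43640 + (36.43640 − 46.60689)/15 = 35.75837
(Column j=1 coincides with Simpson's rule on the same nodes.)

35.758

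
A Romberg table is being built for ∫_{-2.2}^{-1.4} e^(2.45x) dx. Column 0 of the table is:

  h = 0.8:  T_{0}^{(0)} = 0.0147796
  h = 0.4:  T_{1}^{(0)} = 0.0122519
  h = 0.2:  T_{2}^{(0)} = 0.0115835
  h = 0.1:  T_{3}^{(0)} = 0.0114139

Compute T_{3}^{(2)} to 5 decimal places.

Richardson extrapolation on the trapezoidal column (denominator 4−1=3):
T_{2}^{(1)} = (4·0.0115835 − 0.0122519) / 3 = 0.0113607
T_{3}^{(1)} = (4·0.0114139 − 0.0115835) / 3 = 0.0113574
T_{3}^{(2)} = (16·0.0113574 − 0.0113607) / 15 = 0.0113572
(Column j=1 coincides with Simpson's rule on the same nodes.)

0.01136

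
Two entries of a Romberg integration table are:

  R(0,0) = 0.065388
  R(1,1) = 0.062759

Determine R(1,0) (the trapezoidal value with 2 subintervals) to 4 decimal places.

0.0634

From R(1,1) = (4·R(1,0) − R(0,0))/3, solve for R(1,0):
4·R(1,0) = 3·0.062759 + 0.065388 = 0.253665
R(1,0) = 0.063416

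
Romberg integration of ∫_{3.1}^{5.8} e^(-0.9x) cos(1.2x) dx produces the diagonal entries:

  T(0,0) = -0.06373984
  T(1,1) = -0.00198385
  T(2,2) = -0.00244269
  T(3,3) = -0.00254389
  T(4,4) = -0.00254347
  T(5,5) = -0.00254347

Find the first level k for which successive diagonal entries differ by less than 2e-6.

|T(1,1) − T(0,0)| = 0.06175599 ≥ 2e-6
|T(2,2) − T(1,1)| = 0.00045884 ≥ 2e-6
|T(3,3) − T(2,2)| = 0.00010120 ≥ 2e-6
|T(4,4) − T(3,3)| = 0.00000042 < 2e-6

k = 4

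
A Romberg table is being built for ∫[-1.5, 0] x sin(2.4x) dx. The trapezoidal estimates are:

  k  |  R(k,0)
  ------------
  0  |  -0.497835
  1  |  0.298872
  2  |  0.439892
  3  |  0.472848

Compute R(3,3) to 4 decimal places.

Richardson extrapolation on the trapezoidal column (denominator 4−1=3):
R(1,1) = 0.298872 + (0.298872 − (-0.497835))/3 = 0.564441
R(2,1) = (4·0.439892 − 0.298872) / 3 = 0.486899
R(3,1) = 0.472848 + (0.472848 − 0.439892)/3 = 0.483833
R(2,2) = 0.486899 + (0.486899 − 0.564441)/15 = 0.481730
R(3,2) = (16·0.483833 − 0.486899) / 15 = 0.483629
R(3,3) = (64·0.483629 − 0.481730) / 63 = 0.483659

0.4837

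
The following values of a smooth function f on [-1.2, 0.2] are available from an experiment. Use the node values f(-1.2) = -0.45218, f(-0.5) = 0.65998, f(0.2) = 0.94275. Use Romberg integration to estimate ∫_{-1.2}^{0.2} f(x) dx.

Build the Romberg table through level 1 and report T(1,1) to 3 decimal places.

0.730

T(0,0) (trapezoid, 1 panel, h=1.4000): 0.34340
T(1,0) (trapezoid, 2 panels, h=0.7000): 0.63369
T(1,1) = 0.63369 + (0.63369 − 0.34340)/3 = 0.73045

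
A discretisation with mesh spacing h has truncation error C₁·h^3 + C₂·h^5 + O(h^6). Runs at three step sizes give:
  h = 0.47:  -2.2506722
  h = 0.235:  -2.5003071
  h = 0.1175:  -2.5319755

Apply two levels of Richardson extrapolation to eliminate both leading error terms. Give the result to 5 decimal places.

First eliminate the h^3 term (factor 2^3 = 8):
  B₁ = (8·(-2.5003071) − (-2.2506722))/7 = -2.5359692
  B₂ = (8·(-2.5319755) − (-2.5003071))/7 = -2.5364996
Then eliminate the h^5 term (factor 2^5 = 32):
  (32·(-2.5364996) − (-2.5359692))/31 = -2.5365167

-2.53652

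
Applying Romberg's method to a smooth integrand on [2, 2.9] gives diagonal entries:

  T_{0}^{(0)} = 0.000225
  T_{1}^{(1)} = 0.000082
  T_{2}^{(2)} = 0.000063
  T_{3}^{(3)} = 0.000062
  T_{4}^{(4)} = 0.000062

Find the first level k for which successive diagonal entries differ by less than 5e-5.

k = 2

|T_{1}^{(1)} − T_{0}^{(0)}| = 0.000143 ≥ 5e-5
|T_{2}^{(2)} − T_{1}^{(1)}| = 0.000019 < 5e-5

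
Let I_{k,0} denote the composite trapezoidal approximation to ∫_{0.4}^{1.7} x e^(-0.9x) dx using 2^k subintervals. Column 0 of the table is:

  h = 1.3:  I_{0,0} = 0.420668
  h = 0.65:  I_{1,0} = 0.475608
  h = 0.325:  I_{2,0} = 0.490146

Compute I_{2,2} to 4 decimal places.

Richardson extrapolation on the trapezoidal column (denominator 4−1=3):
I_{1,1} = (4·0.475608 − 0.420668) / 3 = 0.493921
I_{2,1} = (4·0.490146 − 0.475608) / 3 = 0.494992
I_{2,2} = 0.494992 + (0.494992 − 0.493921)/15 = 0.495063

0.4951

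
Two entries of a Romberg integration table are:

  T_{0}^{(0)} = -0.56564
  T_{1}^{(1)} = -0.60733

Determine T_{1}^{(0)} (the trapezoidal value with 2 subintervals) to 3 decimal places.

From T_{1}^{(1)} = (4·T_{1}^{(0)} − T_{0}^{(0)})/3, solve for T_{1}^{(0)}:
4·T_{1}^{(0)} = 3·(-0.60733) + (-0.56564) = -2.38763
T_{1}^{(0)} = -0.59691

-0.597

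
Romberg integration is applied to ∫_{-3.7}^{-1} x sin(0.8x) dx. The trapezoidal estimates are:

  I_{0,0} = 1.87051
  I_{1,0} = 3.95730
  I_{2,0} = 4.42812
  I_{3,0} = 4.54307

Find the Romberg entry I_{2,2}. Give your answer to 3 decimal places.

Richardson extrapolation on the trapezoidal column (denominator 4−1=3):
I_{1,1} = (4·3.95730 − 1.87051) / 3 = 4.65290
I_{2,1} = (4·4.42812 − 3.95730) / 3 = 4.58506
I_{2,2} = (16·4.58506 − 4.65290) / 15 = 4.58054

4.581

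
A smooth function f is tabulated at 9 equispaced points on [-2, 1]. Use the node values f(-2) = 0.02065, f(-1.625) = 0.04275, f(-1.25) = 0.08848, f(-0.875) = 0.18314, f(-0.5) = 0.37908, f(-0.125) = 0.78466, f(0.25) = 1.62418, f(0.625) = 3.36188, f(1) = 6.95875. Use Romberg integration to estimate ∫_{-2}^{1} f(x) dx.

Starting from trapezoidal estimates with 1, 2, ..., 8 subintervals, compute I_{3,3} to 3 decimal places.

3.577

I_{0,0} (trapezoid, 1 panel, h=3.0000): 10.46910
I_{1,0} (trapezoid, 2 panels, h=1.5000): 5.80317
I_{2,0} (trapezoid, 4 panels, h=0.7500): 4.18608
I_{3,0} (trapezoid, 8 panels, h=0.3750): 3.73270
I_{1,1} = 5.80317 + (5.80317 − 10.46910)/3 = 4.24786
I_{2,1} = 4.18608 + (4.18608 − 5.80317)/3 = 3.64705
I_{3,1} = 3.73270 + (3.73270 − 4.18608)/3 = 3.58157
I_{2,2} = 3.64705 + (3.64705 − 4.24786)/15 = 3.60700
I_{3,2} = 3.58157 + (3.58157 − 3.64705)/15 = 3.57720
I_{3,3} = 3.57720 + (3.57720 − 3.60700)/63 = 3.57673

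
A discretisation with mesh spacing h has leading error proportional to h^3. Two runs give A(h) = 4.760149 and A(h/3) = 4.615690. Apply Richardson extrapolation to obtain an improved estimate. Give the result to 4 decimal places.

4.6101

The leading error scales as h^3; refining by a factor of 3 reduces it by 3^3 = 27.
Extrapolated value = (27·A(h/3) − A(h)) / (27 − 1)
= (27·4.615690 − 4.760149) / 26
= 119.863481 / 26 = 4.610134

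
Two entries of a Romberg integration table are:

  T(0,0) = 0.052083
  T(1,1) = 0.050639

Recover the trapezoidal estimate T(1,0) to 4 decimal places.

0.0510

From T(1,1) = (4·T(1,0) − T(0,0))/3, solve for T(1,0):
4·T(1,0) = 3·0.050639 + 0.052083 = 0.204000
T(1,0) = 0.051000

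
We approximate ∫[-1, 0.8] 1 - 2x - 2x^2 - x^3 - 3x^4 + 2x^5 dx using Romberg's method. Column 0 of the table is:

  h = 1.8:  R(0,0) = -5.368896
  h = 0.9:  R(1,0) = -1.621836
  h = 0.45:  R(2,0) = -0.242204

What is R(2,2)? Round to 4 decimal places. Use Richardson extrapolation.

R(1,1) = (4·(-1.621836) − (-5.368896)) / 3 = -0.372816
R(2,1) = (4·(-0.242204) − (-1.621836)) / 3 = 0.217673
R(2,2) = 0.217673 + (0.217673 − (-0.372816))/15 = 0.257039

0.2570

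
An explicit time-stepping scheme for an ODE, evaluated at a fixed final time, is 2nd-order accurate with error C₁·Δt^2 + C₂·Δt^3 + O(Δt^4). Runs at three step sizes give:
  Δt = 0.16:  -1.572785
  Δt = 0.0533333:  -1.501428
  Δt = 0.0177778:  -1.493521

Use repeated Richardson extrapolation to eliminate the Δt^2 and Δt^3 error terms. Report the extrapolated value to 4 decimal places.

First eliminate the Δt^2 term (factor 3^2 = 9):
  B₁ = (9·(-1.501428) − (-1.572785))/8 = -1.492508
  B₂ = (9·(-1.493521) − (-1.501428))/8 = -1.492533
Then eliminate the Δt^3 term (factor 3^3 = 27):
  (27·(-1.492533) − (-1.492508))/26 = -1.492534

-1.4925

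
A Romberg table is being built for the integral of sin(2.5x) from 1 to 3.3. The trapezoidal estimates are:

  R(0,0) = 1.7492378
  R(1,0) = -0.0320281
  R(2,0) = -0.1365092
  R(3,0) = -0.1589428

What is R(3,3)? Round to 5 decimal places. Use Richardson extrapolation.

-0.16649

Richardson extrapolation on the trapezoidal column (denominator 4−1=3):
R(1,1) = (4·(-0.0320281) − 1.7492378) / 3 = -0.6257834
R(2,1) = -0.1365092 + (-0.1365092 − (-0.0320281))/3 = -0.1713362
R(3,1) = (4·(-0.1589428) − (-0.1365092)) / 3 = -0.1664207
R(2,2) = -0.1713362 + (-0.1713362 − (-0.6257834))/15 = -0.1410397
R(3,2) = -0.1664207 + (-0.1664207 − (-0.1713362))/15 = -0.1660930
R(3,3) = -0.1660930 + (-0.1660930 − (-0.1410397))/63 = -0.1664907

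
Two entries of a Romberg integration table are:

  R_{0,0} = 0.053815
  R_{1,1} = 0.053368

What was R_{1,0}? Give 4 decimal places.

From R_{1,1} = (4·R_{1,0} − R_{0,0})/3, solve for R_{1,0}:
4·R_{1,0} = 3·0.053368 + 0.053815 = 0.213919
R_{1,0} = 0.053480

0.0535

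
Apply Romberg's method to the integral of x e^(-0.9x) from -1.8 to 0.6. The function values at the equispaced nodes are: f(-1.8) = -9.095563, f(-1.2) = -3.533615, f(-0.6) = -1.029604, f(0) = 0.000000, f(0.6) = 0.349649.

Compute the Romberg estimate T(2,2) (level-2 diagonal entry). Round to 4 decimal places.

-4.9774

T(0,0) (trapezoid, 1 panel, h=2.4000): -10.495097
T(1,0) (trapezoid, 2 panels, h=1.2000): -6.483073
T(2,0) (trapezoid, 4 panels, h=0.6000): -5.361706
T(1,1) = -6.483073 + (-6.483073 − (-10.495097))/3 = -5.145732
T(2,1) = -5.361706 + (-5.361706 − (-6.483073))/3 = -4.987917
T(2,2) = -4.987917 + (-4.987917 − (-5.145732))/15 = -4.977396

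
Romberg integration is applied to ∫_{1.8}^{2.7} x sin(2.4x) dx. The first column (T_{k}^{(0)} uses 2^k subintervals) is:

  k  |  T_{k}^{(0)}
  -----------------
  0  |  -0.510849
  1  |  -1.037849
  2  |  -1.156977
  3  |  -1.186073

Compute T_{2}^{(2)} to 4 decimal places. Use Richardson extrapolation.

-1.1956

Richardson extrapolation on the trapezoidal column (denominator 4−1=3):
T_{1}^{(1)} = (4·(-1.037849) − (-0.510849)) / 3 = -1.213516
T_{2}^{(1)} = (4·(-1.156977) − (-1.037849)) / 3 = -1.196686
T_{2}^{(2)} = (16·(-1.196686) − (-1.213516)) / 15 = -1.195564
(Column j=1 coincides with Simpson's rule on the same nodes.)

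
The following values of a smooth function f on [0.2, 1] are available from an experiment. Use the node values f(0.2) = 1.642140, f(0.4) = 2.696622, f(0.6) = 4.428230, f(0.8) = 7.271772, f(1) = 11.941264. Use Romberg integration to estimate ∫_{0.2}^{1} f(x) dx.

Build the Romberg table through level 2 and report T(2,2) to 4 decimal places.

4.1530

T(0,0) (trapezoid, 1 panel, h=0.8000): 5.433362
T(1,0) (trapezoid, 2 panels, h=0.4000): 4.487973
T(2,0) (trapezoid, 4 panels, h=0.2000): 4.237665
T(1,1) = 4.487973 + (4.487973 − 5.433362)/3 = 4.172843
T(2,1) = 4.237665 + (4.237665 − 4.487973)/3 = 4.154229
T(2,2) = 4.154229 + (4.154229 − 4.172843)/15 = 4.152988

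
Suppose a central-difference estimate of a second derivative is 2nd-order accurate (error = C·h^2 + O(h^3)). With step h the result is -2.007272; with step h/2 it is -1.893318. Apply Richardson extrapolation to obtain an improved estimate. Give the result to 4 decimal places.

-1.8553

The leading error scales as h^2; refining by a factor of 2 reduces it by 2^2 = 4.
Extrapolated value = (4·A(h/2) − A(h)) / (4 − 1)
= (4·(-1.893318) − (-2.007272)) / 3
= -5.566000 / 3 = -1.855333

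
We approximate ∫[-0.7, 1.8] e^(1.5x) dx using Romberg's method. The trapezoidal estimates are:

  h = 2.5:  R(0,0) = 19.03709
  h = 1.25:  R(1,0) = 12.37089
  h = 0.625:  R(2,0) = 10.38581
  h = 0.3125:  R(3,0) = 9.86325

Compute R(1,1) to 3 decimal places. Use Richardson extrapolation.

R(1,1) = (4·12.37089 − 19.03709) / 3 = 10.14882

10.149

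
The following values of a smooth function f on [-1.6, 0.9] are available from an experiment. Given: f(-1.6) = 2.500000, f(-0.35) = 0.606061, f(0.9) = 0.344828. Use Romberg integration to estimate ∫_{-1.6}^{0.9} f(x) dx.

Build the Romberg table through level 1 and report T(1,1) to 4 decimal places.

T(0,0) (trapezoid, 1 panel, h=2.5000): 3.556035
T(1,0) (trapezoid, 2 panels, h=1.2500): 2.535594
T(1,1) = 2.535594 + (2.535594 − 3.556035)/3 = 2.195447

2.1954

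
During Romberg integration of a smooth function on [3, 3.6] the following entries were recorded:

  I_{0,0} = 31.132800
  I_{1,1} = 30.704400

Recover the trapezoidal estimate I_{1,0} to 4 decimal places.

30.8115

From I_{1,1} = (4·I_{1,0} − I_{0,0})/3, solve for I_{1,0}:
4·I_{1,0} = 3·30.704400 + 31.132800 = 123.246000
I_{1,0} = 30.811500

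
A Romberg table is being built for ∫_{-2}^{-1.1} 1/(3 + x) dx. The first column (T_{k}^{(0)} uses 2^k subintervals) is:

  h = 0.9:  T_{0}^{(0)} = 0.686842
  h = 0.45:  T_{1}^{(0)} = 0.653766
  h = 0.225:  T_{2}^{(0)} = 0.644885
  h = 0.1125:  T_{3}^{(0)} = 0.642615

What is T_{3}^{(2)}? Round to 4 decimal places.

Richardson extrapolation on the trapezoidal column (denominator 4−1=3):
T_{2}^{(1)} = 0.644885 + (0.644885 − 0.653766)/3 = 0.641925
T_{3}^{(1)} = (4·0.642615 − 0.644885) / 3 = 0.641858
T_{3}^{(2)} = 0.641858 + (0.641858 − 0.641925)/15 = 0.641854
(Column j=1 coincides with Simpson's rule on the same nodes.)

0.6419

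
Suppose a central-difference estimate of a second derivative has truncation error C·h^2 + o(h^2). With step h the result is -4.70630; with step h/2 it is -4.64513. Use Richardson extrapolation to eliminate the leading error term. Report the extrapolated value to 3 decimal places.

-4.625

Extrapolated value = (4·A(h/2) − A(h)) / (4 − 1)
= (4·(-4.64513) − (-4.70630)) / 3
= -13.87422 / 3 = -4.62474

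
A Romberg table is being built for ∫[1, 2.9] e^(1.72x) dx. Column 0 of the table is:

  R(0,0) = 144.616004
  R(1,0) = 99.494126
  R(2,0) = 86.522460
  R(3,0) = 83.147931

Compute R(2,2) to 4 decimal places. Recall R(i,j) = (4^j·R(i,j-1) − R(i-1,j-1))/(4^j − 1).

82.0482

R(1,1) = (4·99.494126 − 144.616004) / 3 = 84.453500
R(2,1) = 86.522460 + (86.522460 − 99.494126)/3 = 82.198571
R(2,2) = (16·82.198571 − 84.453500) / 15 = 82.048242
(Column j=1 coincides with Simpson's rule on the same nodes.)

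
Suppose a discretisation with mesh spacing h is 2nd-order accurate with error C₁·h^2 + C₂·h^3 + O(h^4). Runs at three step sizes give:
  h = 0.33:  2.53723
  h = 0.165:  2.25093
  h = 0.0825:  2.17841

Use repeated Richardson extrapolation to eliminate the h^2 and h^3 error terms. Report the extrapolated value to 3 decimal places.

2.154

First eliminate the h^2 term (factor 2^2 = 4):
  B₁ = (4·2.25093 − 2.53723)/3 = 2.15550
  B₂ = (4·2.17841 − 2.25093)/3 = 2.15424
Then eliminate the h^3 term (factor 2^3 = 8):
  (8·2.15424 − 2.15550)/7 = 2.15406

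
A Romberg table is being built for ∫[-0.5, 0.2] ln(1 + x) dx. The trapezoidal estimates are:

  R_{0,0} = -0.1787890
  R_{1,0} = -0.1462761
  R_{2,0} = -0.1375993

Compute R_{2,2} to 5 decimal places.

Richardson extrapolation on the trapezoidal column (denominator 4−1=3):
R_{1,1} = (4·(-0.1462761) − (-0.1787890)) / 3 = -0.1354385
R_{2,1} = -0.1375993 + (-0.1375993 − (-0.1462761))/3 = -0.1347070
R_{2,2} = -0.1347070 + (-0.1347070 − (-0.1354385))/15 = -0.1346582
(Column j=1 coincides with Simpson's rule on the same nodes.)

-0.13466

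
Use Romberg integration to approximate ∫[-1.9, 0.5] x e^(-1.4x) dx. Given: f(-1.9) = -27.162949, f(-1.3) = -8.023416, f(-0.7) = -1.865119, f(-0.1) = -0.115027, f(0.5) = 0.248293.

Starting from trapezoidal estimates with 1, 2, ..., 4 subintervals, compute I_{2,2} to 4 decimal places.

I_{0,0} (trapezoid, 1 panel, h=2.4000): -32.297587
I_{1,0} (trapezoid, 2 panels, h=1.2000): -18.386936
I_{2,0} (trapezoid, 4 panels, h=0.6000): -14.076534
I_{1,1} = -18.386936 + (-18.386936 − (-32.297587))/3 = -13.750052
I_{2,1} = -14.076534 + (-14.076534 − (-18.386936))/3 = -12.639733
I_{2,2} = -12.639733 + (-12.639733 − (-13.750052))/15 = -12.565712

-12.5657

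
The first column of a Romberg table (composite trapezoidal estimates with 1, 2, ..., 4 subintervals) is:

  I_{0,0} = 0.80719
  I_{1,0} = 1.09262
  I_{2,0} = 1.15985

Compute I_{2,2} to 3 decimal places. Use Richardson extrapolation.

I_{1,1} = 1.09262 + (1.09262 − 0.80719)/3 = 1.18776
I_{2,1} = 1.15985 + (1.15985 − 1.09262)/3 = 1.18226
I_{2,2} = (16·1.18226 − 1.18776) / 15 = 1.18189

1.182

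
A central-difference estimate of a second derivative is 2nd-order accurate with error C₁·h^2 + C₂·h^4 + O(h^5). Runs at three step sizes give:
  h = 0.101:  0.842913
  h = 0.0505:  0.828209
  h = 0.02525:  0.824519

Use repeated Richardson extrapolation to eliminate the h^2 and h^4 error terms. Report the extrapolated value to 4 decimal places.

First eliminate the h^2 term (factor 2^2 = 4):
  B₁ = (4·0.828209 − 0.842913)/3 = 0.823308
  B₂ = (4·0.824519 − 0.828209)/3 = 0.823289
Then eliminate the h^4 term (factor 2^4 = 16):
  (16·0.823289 − 0.823308)/15 = 0.823288

0.8233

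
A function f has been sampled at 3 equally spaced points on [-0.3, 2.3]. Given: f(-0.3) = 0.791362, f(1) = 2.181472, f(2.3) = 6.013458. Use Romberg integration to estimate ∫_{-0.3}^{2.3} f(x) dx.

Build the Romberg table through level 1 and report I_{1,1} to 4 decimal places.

I_{0,0} (trapezoid, 1 panel, h=2.6000): 8.846266
I_{1,0} (trapezoid, 2 panels, h=1.3000): 7.259047
I_{1,1} = 7.259047 + (7.259047 − 8.846266)/3 = 6.729974

6.7300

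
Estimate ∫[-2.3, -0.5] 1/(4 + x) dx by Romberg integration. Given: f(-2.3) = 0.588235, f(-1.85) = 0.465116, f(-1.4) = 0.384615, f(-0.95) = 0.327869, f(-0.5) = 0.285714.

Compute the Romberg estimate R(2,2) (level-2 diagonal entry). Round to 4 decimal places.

R(0,0) (trapezoid, 1 panel, h=1.8000): 0.786554
R(1,0) (trapezoid, 2 panels, h=0.9000): 0.739431
R(2,0) (trapezoid, 4 panels, h=0.4500): 0.726559
R(1,1) = 0.739431 + (0.739431 − 0.786554)/3 = 0.723723
R(2,1) = 0.726559 + (0.726559 − 0.739431)/3 = 0.722268
R(2,2) = 0.722268 + (0.722268 − 0.723723)/15 = 0.722171

0.7222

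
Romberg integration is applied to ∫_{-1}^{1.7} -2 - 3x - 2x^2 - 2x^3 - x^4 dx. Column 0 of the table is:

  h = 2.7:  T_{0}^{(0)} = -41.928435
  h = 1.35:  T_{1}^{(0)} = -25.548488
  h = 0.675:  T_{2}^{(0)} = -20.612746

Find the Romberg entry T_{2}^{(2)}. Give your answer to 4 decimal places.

-18.8928

T_{1}^{(1)} = -25.548488 + (-25.548488 − (-41.928435))/3 = -20.088506
T_{2}^{(1)} = -20.612746 + (-20.612746 − (-25.548488))/3 = -18.967499
T_{2}^{(2)} = (16·(-18.967499) − (-20.088506)) / 15 = -18.892765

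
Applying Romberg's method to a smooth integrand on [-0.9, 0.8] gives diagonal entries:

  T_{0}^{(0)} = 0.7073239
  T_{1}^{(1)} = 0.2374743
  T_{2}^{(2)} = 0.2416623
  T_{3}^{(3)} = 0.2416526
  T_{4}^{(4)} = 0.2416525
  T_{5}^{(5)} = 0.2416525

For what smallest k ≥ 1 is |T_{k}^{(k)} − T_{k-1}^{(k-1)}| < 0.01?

k = 2

|T_{1}^{(1)} − T_{0}^{(0)}| = 0.4698496 ≥ 0.01
|T_{2}^{(2)} − T_{1}^{(1)}| = 0.0041880 < 0.01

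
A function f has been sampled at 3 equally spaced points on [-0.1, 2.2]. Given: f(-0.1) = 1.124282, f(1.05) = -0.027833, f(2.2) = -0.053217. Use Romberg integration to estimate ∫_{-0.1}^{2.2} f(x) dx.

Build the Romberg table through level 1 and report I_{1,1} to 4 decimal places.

0.3679

I_{0,0} (trapezoid, 1 panel, h=2.3000): 1.231725
I_{1,0} (trapezoid, 2 panels, h=1.1500): 0.583854
I_{1,1} = 0.583854 + (0.583854 − 1.231725)/3 = 0.367897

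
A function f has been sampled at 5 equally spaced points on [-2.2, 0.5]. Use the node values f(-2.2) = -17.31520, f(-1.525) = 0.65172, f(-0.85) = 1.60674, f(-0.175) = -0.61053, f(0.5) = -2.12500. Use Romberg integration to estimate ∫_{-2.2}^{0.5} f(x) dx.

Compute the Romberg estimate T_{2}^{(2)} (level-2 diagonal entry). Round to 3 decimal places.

T_{0}^{(0)} (trapezoid, 1 panel, h=2.7000): -26.24427
T_{1}^{(0)} (trapezoid, 2 panels, h=1.3500): -10.95304
T_{2}^{(0)} (trapezoid, 4 panels, h=0.6750): -5.44871
T_{1}^{(1)} = -10.95304 + (-10.95304 − (-26.24427))/3 = -5.85596
T_{2}^{(1)} = -5.44871 + (-5.44871 − (-10.95304))/3 = -3.61393
T_{2}^{(2)} = -3.61393 + (-3.61393 − (-5.85596))/15 = -3.46446

-3.464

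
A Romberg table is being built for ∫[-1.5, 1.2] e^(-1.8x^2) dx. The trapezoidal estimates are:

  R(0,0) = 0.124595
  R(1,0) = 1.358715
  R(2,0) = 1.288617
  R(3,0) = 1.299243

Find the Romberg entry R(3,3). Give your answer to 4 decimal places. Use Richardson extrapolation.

R(1,1) = (4·1.358715 − 0.124595) / 3 = 1.770088
R(2,1) = (4·1.288617 − 1.358715) / 3 = 1.265251
R(3,1) = 1.299243 + (1.299243 − 1.288617)/3 = 1.302785
R(2,2) = (16·1.265251 − 1.770088) / 15 = 1.231595
R(3,2) = (16·1.302785 − 1.265251) / 15 = 1.305287
R(3,3) = (64·1.305287 − 1.231595) / 63 = 1.306457
(Column j=1 coincides with Simpson's rule on the same nodes.)

1.3065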